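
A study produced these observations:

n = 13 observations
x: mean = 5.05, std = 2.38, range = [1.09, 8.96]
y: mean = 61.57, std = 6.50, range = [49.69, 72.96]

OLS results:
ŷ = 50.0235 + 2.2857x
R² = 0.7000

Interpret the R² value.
R² = 0.7000 means 70.00% of the variation in y is explained by the linear relationship with x. This indicates a strong fit.

R² = 1 − SS_res/SS_tot compares the residual scatter to the total scatter of y about its mean.

Here R² = 0.7000:
- Explained: 70.00% of the variation in y
- Unexplained (residual): 100% − 70.00% = 30.00%
- Rule of thumb (below 0.3 weak; 0.3 to below 0.7 moderate; 0.7 and above strong) → strong

Calculation: R² = 1 − (SS_res / SS_tot), where SS_res is the sum of squared residuals and SS_tot the total sum of squares.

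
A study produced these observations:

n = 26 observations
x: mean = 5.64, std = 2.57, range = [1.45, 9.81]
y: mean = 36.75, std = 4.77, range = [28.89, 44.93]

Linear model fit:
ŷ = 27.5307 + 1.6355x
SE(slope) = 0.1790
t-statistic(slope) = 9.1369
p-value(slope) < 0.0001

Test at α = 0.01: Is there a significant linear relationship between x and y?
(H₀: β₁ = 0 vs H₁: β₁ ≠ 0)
Reject H₀: p-value < 0.0001 < α = 0.01. The linear relationship is significant at the 1% level.

Hypothesis test for the slope coefficient:

H₀: β₁ = 0 (no linear relationship)
H₁: β₁ ≠ 0 (linear relationship exists)

Test statistic: t = β̂₁ / SE(β̂₁) = 1.6355 / 0.1790 = 9.1369

p < 0.0001: how often a slope estimate this far from 0 (in SE units) would arise by chance if β₁ were truly 0.

Decision rule: reject H₀ if p-value < α.
p-value < 0.0001 < α = 0.01 → reject H₀.

At α = 0.01 the data do provide convincing evidence of a nonzero slope.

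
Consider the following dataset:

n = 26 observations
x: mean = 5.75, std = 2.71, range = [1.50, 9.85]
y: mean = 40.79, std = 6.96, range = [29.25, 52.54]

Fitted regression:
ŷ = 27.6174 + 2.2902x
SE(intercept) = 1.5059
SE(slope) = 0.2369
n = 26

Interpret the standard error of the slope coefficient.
SE(β̂₁) = 0.2369 is the estimated standard deviation of the slope estimate across repeated samples; relative to β̂₁ = 2.2902 that is 10.3%, a precise estimate.

SE(β̂₁) = 0.2369 says: if we drew many samples of n = 26 from the same population and refit each time, the fitted slopes would scatter with a standard deviation of roughly 0.2369 around the true β₁.

Relative precision:
- SE / |β̂₁| = 0.2369 / 2.2902 = 10.3%
- Rule of thumb (under 20%: precise; 20% to under 50%: moderately precise; 50% or more: imprecise) → precise

Link to the t-test: t = β̂₁ / SE(β̂₁) = 2.2902 / 0.2369 = 9.6674, the statistic for H₀: β₁ = 0.

What drives SE(β̂₁): more residual scatter → larger SE.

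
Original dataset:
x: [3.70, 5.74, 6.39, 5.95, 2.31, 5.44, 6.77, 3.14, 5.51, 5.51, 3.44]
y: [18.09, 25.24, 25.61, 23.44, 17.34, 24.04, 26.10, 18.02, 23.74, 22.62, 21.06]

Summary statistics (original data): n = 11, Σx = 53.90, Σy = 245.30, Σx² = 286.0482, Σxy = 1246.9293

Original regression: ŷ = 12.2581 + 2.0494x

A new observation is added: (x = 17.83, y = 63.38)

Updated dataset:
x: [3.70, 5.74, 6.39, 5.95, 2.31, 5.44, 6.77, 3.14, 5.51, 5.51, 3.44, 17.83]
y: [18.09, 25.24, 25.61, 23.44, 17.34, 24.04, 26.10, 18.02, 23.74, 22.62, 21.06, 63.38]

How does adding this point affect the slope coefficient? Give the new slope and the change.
New slope β₁ = 3.0359 versus 2.0494 before: a change of +0.9865 (+48.1%).

The new point has HIGH LEVERAGE: x = 17.83 is far from the original mean x̄ = 53.90/11 ≈ 4.90 (original range [2.31, 6.77]).

Step 1: Update the sums with the new point (n goes from 11 to 12)
Σx  = 53.90 + 17.83 = 71.73
Σy  = 245.30 + 63.38 = 308.68
Σx² = 286.0482 + 17.83² = 286.0482 + 317.9089 = 603.9571
Σxy = 1246.9293 + 17.83×63.38 = 1246.9293 + 1130.0654 = 2376.9947

Step 2: Recompute the slope with b₁ = (nΣxy − ΣxΣy) / (nΣx² − (Σx)²)
Numerator   = 12×2376.9947 − 71.73×308.68 = 28523.9364 − 22141.6164 = 6382.3200
Denominator = 12×603.9571 − 71.73² = 7247.4852 − 5145.1929 = 2102.2923
b₁(new) = 6382.3200 / 2102.2923 = 3.0359

(Same formula on the original sums: (11×1246.9293 − 53.90×245.30) / (11×286.0482 − 53.90²) = 494.5523 / 241.3202 = 2.0494, matching the given fit.)

Step 3: Change in slope
Δβ₁ = 3.0359 − 2.0494 = +0.9865
Relative change = +0.9865 / 2.0494 × 100% = +48.1%
→ the slope increases when the point is added.

A high-leverage point only changes the slope if it is off the original line; here y = 63.38 is above the original trend, so the slope increases.
In practice: examine leverage (hᵢ) and Cook's distance rather than deleting it automatically.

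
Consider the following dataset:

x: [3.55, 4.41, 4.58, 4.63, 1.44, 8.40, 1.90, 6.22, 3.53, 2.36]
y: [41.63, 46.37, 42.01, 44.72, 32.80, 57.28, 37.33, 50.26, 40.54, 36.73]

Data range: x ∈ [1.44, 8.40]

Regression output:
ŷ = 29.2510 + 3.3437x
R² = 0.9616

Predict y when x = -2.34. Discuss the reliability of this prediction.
The equation gives ŷ = 21.4267; however x = -2.34 is 3.78 units below the observed range, so this extrapolated value should not be trusted.

Prediction calculation:
ŷ = 29.2510 + 3.3437 × (-2.34)
ŷ = 21.4267

Reliability:
- Data range: x ∈ [1.44, 8.40]
- Prediction point: x = -2.34 is 3.78 units below the observed range → this is EXTRAPOLATION, not interpolation

Why that matters here:
- The linear relationship may not hold outside the observed range
- The standard error of prediction grows with (x − x̄)², and x = -2.34 is far from x̄ = 4.10
- R² describes fit only over the sampled x values; it says nothing about behaviour beyond them

Report the number if required, but flag clearly that it is an extrapolation.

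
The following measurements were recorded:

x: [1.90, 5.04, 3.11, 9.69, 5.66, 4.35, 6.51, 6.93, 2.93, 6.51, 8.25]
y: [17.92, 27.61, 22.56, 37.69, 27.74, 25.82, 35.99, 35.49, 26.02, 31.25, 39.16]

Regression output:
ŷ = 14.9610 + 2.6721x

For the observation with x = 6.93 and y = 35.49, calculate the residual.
Residual = 2.0113

The residual is the difference between the actual value and the predicted value:

Residual = y - ŷ

Step 1: Calculate predicted value
ŷ = 14.9610 + 2.6721 × 6.93
ŷ = 33.4787

Step 2: Calculate residual
Residual = 35.49 - 33.4787
Residual = 2.0113

The residual is positive, so the observed y = 35.49 sits above the regression line (the line underestimates it by 2.0113).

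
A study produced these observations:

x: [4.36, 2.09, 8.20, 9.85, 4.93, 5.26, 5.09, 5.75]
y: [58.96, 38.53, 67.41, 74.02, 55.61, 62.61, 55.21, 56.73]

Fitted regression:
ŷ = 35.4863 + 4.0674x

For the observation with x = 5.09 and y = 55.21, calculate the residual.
Residual = -0.9794

The residual is the difference between the actual value and the predicted value:

Residual = y - ŷ

Step 1: Calculate predicted value
ŷ = 35.4863 + 4.0674 × 5.09
ŷ = 56.1894

Step 2: Calculate residual
Residual = 55.21 - 56.1894
Residual = -0.9794

Interpretation: the model overestimates the actual value by 0.9794 at this point (negative residual → observation lies below the fitted line).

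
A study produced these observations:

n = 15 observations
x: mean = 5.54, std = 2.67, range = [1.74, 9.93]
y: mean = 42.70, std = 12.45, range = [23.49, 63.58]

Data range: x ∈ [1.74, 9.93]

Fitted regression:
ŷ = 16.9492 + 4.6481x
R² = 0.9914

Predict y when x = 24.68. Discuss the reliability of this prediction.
The equation gives ŷ = 131.6643; however x = 24.68 is 14.75 units above the observed range, so this extrapolated value should not be trusted.

Prediction calculation:
ŷ = 16.9492 + 4.6481 × 24.68
ŷ = 131.6643

Reliability:
- Data range: x ∈ [1.74, 9.93]
- Prediction point: x = 24.68 is 14.75 units above the observed range → this is EXTRAPOLATION, not interpolation

Why that matters here:
- The standard error of prediction grows with (x − x̄)², and x = 24.68 is far from x̄ = 5.54
- There are no observations near this x to validate the fitted line there

A defensible statement: 'if the linear trend continued to x = 24.68, y would be about 131.6643' — the premise is untested.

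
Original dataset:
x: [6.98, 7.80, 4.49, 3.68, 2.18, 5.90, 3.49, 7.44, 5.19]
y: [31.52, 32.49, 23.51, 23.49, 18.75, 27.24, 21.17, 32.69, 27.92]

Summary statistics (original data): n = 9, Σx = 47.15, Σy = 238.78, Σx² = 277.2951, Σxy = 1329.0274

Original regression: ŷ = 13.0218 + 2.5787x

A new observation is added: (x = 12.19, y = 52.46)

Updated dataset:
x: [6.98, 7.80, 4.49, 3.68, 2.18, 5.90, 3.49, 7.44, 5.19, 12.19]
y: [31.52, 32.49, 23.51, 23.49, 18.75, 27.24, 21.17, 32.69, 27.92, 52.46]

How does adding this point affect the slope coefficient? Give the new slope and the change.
The slope changes from 2.5787 to 3.2575 (change of +0.6788, or +26.3%).

x = 12.19 lies well outside the original x-range [2.18, 7.80] (x̄ ≈ 5.24), so this observation has high leverage and can move the slope substantially.

Step 1: Update the sums with the new point (n goes from 9 to 10)
Σx  = 47.15 + 12.19 = 59.34
Σy  = 238.78 + 52.46 = 291.24
Σx² = 277.2951 + 12.19² = 277.2951 + 148.5961 = 425.8912
Σxy = 1329.0274 + 12.19×52.46 = 1329.0274 + 639.4874 = 1968.5148

Step 2: Recompute the slope with b₁ = (nΣxy − ΣxΣy) / (nΣx² − (Σx)²)
Numerator   = 10×1968.5148 − 59.34×291.24 = 19685.1480 − 17282.1816 = 2402.9664
Denominator = 10×425.8912 − 59.34² = 4258.9120 − 3521.2356 = 737.6764
b₁(new) = 2402.9664 / 737.6764 = 3.2575

(Same formula on the original sums: (9×1329.0274 − 47.15×238.78) / (9×277.2951 − 47.15²) = 702.7696 / 272.5334 = 2.5787, matching the given fit.)

Step 3: Change in slope
Δβ₁ = 3.2575 − 2.5787 = +0.6788
Relative change = +0.6788 / 2.5787 × 100% = +26.3%
→ the slope increases when the point is added.

A high-leverage point only changes the slope if it is off the original line; here y = 52.46 is above the original trend, so the slope increases.
In practice: check such a point for data-entry or measurement error.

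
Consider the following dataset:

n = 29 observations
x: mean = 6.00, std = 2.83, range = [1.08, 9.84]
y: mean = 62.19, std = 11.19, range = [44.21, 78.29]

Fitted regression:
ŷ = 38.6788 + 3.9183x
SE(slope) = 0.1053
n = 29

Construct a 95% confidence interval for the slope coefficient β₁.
The 95% CI for β₁ is (3.7022, 4.1344)

Confidence interval for the slope:

The 95% CI for β₁ is: β̂₁ ± t*(α/2, n-2) × SE(β̂₁)

Step 1: Find critical t-value
- Confidence level = 0.95
- Degrees of freedom = n - 2 = 29 - 2 = 27
- t*(α/2, 27) = 2.0518

Step 2: Calculate margin of error
Margin = 2.0518 × 0.1053 = 0.2161

Step 3: Construct interval
CI = 3.9183 ± 0.2161
CI = (3.7022, 4.1344)

Interpretation: intervals built this way capture the true β₁ in 95% of repeated samples; here the plausible range for the per-unit effect of x on y is 3.7022 to 4.1344.
The interval does not include 0, suggesting a significant linear relationship.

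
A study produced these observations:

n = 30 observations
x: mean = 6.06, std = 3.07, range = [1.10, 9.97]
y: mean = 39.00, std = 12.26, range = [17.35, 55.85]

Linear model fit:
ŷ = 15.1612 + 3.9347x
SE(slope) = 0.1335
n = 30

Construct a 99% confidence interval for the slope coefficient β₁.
The 99% CI for β₁ is (3.5658, 4.3036)

Confidence interval for the slope:

The 99% CI for β₁ is: β̂₁ ± t*(α/2, n-2) × SE(β̂₁)

Step 1: Find critical t-value
- Confidence level = 0.99
- Degrees of freedom = n - 2 = 30 - 2 = 28
- t*(α/2, 28) = 2.7633

Step 2: Calculate margin of error
Margin = 2.7633 × 0.1335 = 0.3689

Step 3: Construct interval
CI = 3.9347 ± 0.3689
CI = (3.5658, 4.3036)

Interpretation: We are 99% confident that the true slope β₁ lies between 3.5658 and 4.3036.
Since 0 is outside the interval, a two-sided test at α = 0.01 would reject H₀: β₁ = 0.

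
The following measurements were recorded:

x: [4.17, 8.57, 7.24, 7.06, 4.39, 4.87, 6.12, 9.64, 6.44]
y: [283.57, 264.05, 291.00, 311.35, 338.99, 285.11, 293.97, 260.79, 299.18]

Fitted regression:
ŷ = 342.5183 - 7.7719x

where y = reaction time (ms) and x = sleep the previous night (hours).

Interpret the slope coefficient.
An increase of one hour in sleep is associated with a 7.7719 ms decrease in predicted reaction time.

The slope β₁ = -7.7719 gives the rate at which the fitted reaction time changes with sleep.

Interpretation:
- Sleep up by 1 hour → predicted reaction time decreases by 7.7719 ms
- The effect is assumed constant over the observed range of x (linearity)
- The slope describes association in these data, not necessarily a causal effect

(β₀ = 342.5183 is the fitted value at x = 0 and is not part of the slope interpretation.)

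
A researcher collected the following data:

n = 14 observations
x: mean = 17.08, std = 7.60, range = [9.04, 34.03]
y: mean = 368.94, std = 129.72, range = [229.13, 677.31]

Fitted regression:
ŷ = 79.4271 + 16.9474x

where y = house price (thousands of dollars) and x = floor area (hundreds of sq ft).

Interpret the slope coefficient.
On average, house price is about 16.9474 thousand dollars higher for every extra hundred sq ft of floor area.

The slope coefficient β₁ = 16.9474 represents the marginal effect of floor area on house price.

Interpretation:
- Floor area up by 1 hundred sq ft → predicted house price increases by 16.9474 thousand dollars
- This is a linear approximation: the same per-unit change is assumed across the whole observed x range

(β₀ = 79.4271 is the fitted value at x = 0 and is not part of the slope interpretation.)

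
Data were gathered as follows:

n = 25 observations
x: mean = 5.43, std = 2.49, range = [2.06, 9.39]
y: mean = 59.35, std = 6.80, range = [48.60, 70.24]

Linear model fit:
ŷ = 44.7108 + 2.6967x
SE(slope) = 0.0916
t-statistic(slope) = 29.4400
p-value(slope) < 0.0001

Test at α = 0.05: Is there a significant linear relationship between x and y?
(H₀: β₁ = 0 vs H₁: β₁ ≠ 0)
Reject H₀: p-value < 0.0001 < α = 0.05. The linear relationship is significant at the 5% level.

Hypothesis test for the slope coefficient:

H₀: β₁ = 0 (no linear relationship)
H₁: β₁ ≠ 0 (linear relationship exists)

Test statistic: t = β̂₁ / SE(β̂₁) = 2.6967 / 0.0916 = 29.4400

With df = 23, the two-sided p-value for |t| = 29.4400 is <0.0001.

Decision rule: reject H₀ if p-value < α.
p-value < 0.0001 < α = 0.05 → reject H₀.

At α = 0.05 the data do provide convincing evidence of a nonzero slope.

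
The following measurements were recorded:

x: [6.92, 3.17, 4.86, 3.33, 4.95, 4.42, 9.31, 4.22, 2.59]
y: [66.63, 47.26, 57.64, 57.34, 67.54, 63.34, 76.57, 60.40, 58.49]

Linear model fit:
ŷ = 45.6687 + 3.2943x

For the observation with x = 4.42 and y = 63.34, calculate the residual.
Residual = 3.1105

The residual is the difference between the actual value and the predicted value:

Residual = y - ŷ

Step 1: Calculate predicted value
ŷ = 45.6687 + 3.2943 × 4.42
ŷ = 60.2295

Step 2: Calculate residual
Residual = 63.34 - 60.2295
Residual = 3.1105

Sign check: y > ŷ, so the point is above the line and the fit underestimates here.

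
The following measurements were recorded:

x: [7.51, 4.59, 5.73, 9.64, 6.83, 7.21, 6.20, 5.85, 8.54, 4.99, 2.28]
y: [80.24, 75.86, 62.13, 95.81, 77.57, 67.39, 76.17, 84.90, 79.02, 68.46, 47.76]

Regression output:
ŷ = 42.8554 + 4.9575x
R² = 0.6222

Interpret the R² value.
R² = 0.6222 means 62.22% of the variation in y is explained by the linear relationship with x. This indicates a moderate fit.

R² (coefficient of determination) measures the proportion of variance in y explained by the regression model.

Here R² = 0.6222:
- Explained: 62.22% of the variation in y
- Unexplained (residual): 100% − 62.22% = 37.78%
- Rule of thumb (below 0.3 weak; 0.3 to below 0.7 moderate; 0.7 and above strong) → moderate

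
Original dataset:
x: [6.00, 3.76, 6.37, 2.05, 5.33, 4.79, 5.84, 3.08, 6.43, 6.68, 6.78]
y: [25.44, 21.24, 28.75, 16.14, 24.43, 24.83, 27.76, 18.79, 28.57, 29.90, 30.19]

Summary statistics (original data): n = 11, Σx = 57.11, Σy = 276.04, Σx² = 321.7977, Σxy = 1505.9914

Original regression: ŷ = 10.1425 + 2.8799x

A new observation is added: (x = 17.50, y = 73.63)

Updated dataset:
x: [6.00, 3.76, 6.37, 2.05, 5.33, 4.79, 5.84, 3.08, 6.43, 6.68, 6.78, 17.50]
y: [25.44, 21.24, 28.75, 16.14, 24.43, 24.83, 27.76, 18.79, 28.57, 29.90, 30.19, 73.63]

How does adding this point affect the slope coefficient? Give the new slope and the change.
New slope β₁ = 3.7795 versus 2.8799 before: a change of +0.8996 (+31.2%).

x = 17.50 lies well outside the original x-range [2.05, 6.78] (x̄ ≈ 5.19), so this observation has high leverage and can move the slope substantially.

Step 1: Update the sums with the new point (n goes from 11 to 12)
Σx  = 57.11 + 17.50 = 74.61
Σy  = 276.04 + 73.63 = 349.67
Σx² = 321.7977 + 17.50² = 321.7977 + 306.2500 = 628.0477
Σxy = 1505.9914 + 17.50×73.63 = 1505.9914 + 1288.5250 = 2794.5164

Step 2: Recompute the slope with b₁ = (nΣxy − ΣxΣy) / (nΣx² − (Σx)²)
Numerator   = 12×2794.5164 − 74.61×349.67 = 33534.1968 − 26088.8787 = 7445.3181
Denominator = 12×628.0477 − 74.61² = 7536.5724 − 5566.6521 = 1969.9203
b₁(new) = 7445.3181 / 1969.9203 = 3.7795

(Same formula on the original sums: (11×1505.9914 − 57.11×276.04) / (11×321.7977 − 57.11²) = 801.2610 / 278.2226 = 2.8799, matching the given fit.)

Step 3: Change in slope
Δβ₁ = 3.7795 − 2.8799 = +0.8996
Relative change = +0.8996 / 2.8799 × 100% = +31.2%
→ the slope increases when the point is added.

A high-leverage point only changes the slope if it is off the original line; here y = 73.63 is above the original trend, so the slope increases.
In practice: investigate whether it comes from the same population as the rest of the sample.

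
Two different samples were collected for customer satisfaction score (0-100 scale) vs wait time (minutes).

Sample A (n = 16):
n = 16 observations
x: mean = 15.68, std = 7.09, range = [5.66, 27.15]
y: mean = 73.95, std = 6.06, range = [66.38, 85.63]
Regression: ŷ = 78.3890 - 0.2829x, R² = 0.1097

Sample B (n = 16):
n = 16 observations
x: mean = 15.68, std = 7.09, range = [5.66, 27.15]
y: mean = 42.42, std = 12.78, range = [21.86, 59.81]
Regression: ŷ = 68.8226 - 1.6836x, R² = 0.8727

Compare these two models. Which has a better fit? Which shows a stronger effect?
Model B has the better fit (R² = 0.8727 vs 0.1097). Model B shows the stronger effect (|β₁| = 1.6836 vs 0.2829).

Model Comparison:

Which explains more variance? (R²)
- Model A: R² = 0.1097 → 10.97% of variance in satisfaction score explained
- Model B: R² = 0.8727 → 87.27% of variance in satisfaction score explained
- 0.8727 > 0.1097 → Model B has the better fit

Which has the larger per-minute effect? (|β₁|)
- Model A: β₁ = -0.2829 → predicted satisfaction score falls 0.2829 points per additional minute of wait time
- Model B: β₁ = -1.6836 → predicted satisfaction score falls 1.6836 points per additional minute of wait time
- |-0.2829| < |-1.6836| → Model B shows the stronger marginal effect

Notes:
- A steeper slope doesn't make a better model if the scatter around the line is large.
- The two samples could reflect different populations, time periods, or measurement quality.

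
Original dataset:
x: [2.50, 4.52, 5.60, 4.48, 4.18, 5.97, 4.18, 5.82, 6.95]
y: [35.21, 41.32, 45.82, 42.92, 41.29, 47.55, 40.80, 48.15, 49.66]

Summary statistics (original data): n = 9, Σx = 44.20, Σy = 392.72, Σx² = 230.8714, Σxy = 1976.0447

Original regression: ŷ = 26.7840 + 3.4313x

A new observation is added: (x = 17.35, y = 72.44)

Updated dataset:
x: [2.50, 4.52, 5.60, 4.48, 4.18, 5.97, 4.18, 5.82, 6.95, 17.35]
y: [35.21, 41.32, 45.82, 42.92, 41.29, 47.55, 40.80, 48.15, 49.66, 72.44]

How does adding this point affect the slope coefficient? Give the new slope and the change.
Adding the point moves β₁ from 3.4313 to 2.4163, i.e. it decreases by 1.0150 (-29.6%).

The new point has HIGH LEVERAGE: x = 17.35 is far from the original mean x̄ = 44.20/9 ≈ 4.91 (original range [2.50, 6.95]).

Step 1: Update the sums with the new point (n goes from 9 to 10)
Σx  = 44.20 + 17.35 = 61.55
Σy  = 392.72 + 72.44 = 465.16
Σx² = 230.8714 + 17.35² = 230.8714 + 301.0225 = 531.8939
Σxy = 1976.0447 + 17.35×72.44 = 1976.0447 + 1256.8340 = 3232.8787

Step 2: Recompute the slope with b₁ = (nΣxy − ΣxΣy) / (nΣx² − (Σx)²)
Numerator   = 10×3232.8787 − 61.55×465.16 = 32328.7870 − 28630.5980 = 3698.1890
Denominator = 10×531.8939 − 61.55² = 5318.9390 − 3788.4025 = 1530.5365
b₁(new) = 3698.1890 / 1530.5365 = 2.4163

(Same formula on the original sums: (9×1976.0447 − 44.20×392.72) / (9×230.8714 − 44.20²) = 426.1783 / 124.2026 = 3.4313, matching the given fit.)

Step 3: Change in slope
Δβ₁ = 2.4163 − 3.4313 = -1.0150
Relative change = -1.0150 / 3.4313 × 100% = -29.6%
→ the slope decreases when the point is added.

A high-leverage point only changes the slope if it is off the original line; here y = 72.44 is below the original trend, so the slope decreases.
In practice: refit with and without it and report both if conclusions differ.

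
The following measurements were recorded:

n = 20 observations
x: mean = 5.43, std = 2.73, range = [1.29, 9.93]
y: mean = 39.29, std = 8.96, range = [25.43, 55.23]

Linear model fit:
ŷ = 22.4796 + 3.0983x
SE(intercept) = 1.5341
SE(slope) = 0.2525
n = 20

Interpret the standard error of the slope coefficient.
SE(slope) = 0.2525 measures the uncertainty in the estimated slope. The coefficient is estimated precisely (SE/|β̂₁| = 8.1%).

SE(β̂₁) = 0.2525 says: if we drew many samples of n = 20 from the same population and refit each time, the fitted slopes would scatter with a standard deviation of roughly 0.2525 around the true β₁.

Relative precision:
- SE / |β̂₁| = 0.2525 / 3.0983 = 8.1%
- Rule of thumb (under 20%: precise; 20% to under 50%: moderately precise; 50% or more: imprecise) → precise

Link to interval estimation: a confidence interval for β₁ is β̂₁ ± t* × 0.2525, so SE sets the half-width per unit of t*.

What drives SE(β̂₁): more residual scatter → larger SE.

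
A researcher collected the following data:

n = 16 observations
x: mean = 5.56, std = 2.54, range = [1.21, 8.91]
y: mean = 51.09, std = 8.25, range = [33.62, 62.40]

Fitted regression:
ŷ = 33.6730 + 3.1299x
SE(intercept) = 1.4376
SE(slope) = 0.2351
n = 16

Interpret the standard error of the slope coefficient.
SE(slope) = 0.2351 measures the uncertainty in the estimated slope. The coefficient is estimated precisely (SE/|β̂₁| = 7.5%).

SE(β̂₁) = s / √Sxx, where s is the residual standard deviation and Sxx = Σ(x − x̄)². It is the yardstick for how far β̂₁ = 3.1299 could plausibly be from the true slope.

Relative precision:
- SE / |β̂₁| = 0.2351 / 3.1299 = 7.5%
- Rule of thumb (under 20%: precise; 20% to under 50%: moderately precise; 50% or more: imprecise) → precise

Link to the t-test: t = β̂₁ / SE(β̂₁) = 3.1299 / 0.2351 = 13.3131, the statistic for H₀: β₁ = 0.

What drives SE(β̂₁): wider spread of x values → smaller SE.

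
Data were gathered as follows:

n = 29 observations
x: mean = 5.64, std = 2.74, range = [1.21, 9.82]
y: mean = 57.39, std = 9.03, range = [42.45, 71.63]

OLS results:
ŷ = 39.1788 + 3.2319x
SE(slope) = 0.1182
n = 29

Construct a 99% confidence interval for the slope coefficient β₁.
The 99% CI for β₁ is (2.9044, 3.5594)

Confidence interval for the slope:

The 99% CI for β₁ is: β̂₁ ± t*(α/2, n-2) × SE(β̂₁)

Step 1: Find critical t-value
- Confidence level = 0.99
- Degrees of freedom = n - 2 = 29 - 2 = 27
- t*(α/2, 27) = 2.7707

Step 2: Calculate margin of error
Margin = 2.7707 × 0.1182 = 0.3275

Step 3: Construct interval
CI = 3.2319 ± 0.3275
CI = (2.9044, 3.5594)

Interpretation: We are 99% confident that the true slope β₁ lies between 2.9044 and 3.5594.
Since 0 is outside the interval, a two-sided test at α = 0.01 would reject H₀: β₁ = 0.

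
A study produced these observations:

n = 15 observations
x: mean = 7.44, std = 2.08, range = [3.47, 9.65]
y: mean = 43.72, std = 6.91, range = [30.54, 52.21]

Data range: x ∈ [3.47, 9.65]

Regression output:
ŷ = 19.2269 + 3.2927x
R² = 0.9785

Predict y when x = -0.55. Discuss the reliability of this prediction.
The equation gives ŷ = 17.4159; however x = -0.55 is 4.02 units below the observed range, so this extrapolated value should not be trusted.

Prediction calculation:
ŷ = 19.2269 + 3.2927 × (-0.55)
ŷ = 17.4159

Reliability:
- Data range: x ∈ [3.47, 9.65]
- Prediction point: x = -0.55 is 4.02 units below the observed range → this is EXTRAPOLATION, not interpolation

Why that matters here:
- The linear relationship may not hold outside the observed range
- Real relationships often flatten, saturate, or turn nonlinear at extremes
- R² describes fit only over the sampled x values; it says nothing about behaviour beyond them

The R² = 0.9785 only validates the fit within [3.47, 9.65]; treat ŷ = 17.4159 with caution.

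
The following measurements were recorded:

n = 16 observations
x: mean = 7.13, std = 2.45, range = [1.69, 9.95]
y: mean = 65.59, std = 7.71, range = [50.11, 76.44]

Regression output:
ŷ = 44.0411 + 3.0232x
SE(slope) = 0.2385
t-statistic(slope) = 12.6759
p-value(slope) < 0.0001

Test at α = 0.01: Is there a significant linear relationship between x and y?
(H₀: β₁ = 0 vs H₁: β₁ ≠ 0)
p-value < 0.0001 < α = 0.01, so we reject H₀. The relationship is significant.

Hypothesis test for the slope coefficient:

H₀: β₁ = 0 (no linear relationship)
H₁: β₁ ≠ 0 (linear relationship exists)

Test statistic: t = β̂₁ / SE(β̂₁) = 3.0232 / 0.2385 = 12.6759

p < 0.0001: how often a slope estimate this far from 0 (in SE units) would arise by chance if β₁ were truly 0.

Decision rule: reject H₀ if p-value < α.
p-value < 0.0001 < α = 0.01 → reject H₀.

Conclusion: the linear association between x and y is significant at the 1% level.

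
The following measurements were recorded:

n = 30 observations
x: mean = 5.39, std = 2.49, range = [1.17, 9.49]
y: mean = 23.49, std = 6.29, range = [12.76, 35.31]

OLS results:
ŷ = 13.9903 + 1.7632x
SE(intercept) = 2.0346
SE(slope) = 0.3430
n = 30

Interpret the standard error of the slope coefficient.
The slope 1.7632 is pinned down to within about ±0.3430 (one SE) by these data — relative uncertainty 19.5%, i.e. precise.

SE(β̂₁) = 0.3430 says: if we drew many samples of n = 30 from the same population and refit each time, the fitted slopes would scatter with a standard deviation of roughly 0.3430 around the true β₁.

Relative precision:
- SE / |β̂₁| = 0.3430 / 1.7632 = 19.5%
- Rule of thumb (under 20%: precise; 20% to under 50%: moderately precise; 50% or more: imprecise) → precise

Rough 95% range (±2 SE): 1.7632 ± 0.6860 → (1.0772, 2.4492).

What drives SE(β̂₁): larger n (here n = 30) → smaller SE; wider spread of x values → smaller SE.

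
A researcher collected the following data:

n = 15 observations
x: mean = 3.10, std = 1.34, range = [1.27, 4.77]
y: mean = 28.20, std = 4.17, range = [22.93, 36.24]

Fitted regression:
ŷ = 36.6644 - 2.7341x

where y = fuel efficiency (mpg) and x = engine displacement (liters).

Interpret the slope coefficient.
On average, fuel efficiency is about 2.7341 mpg lower for every extra liter of engine displacement.

β₁ = -2.7341 is the change in predicted fuel efficiency (mpg) per additional liter of engine displacement.

Interpretation:
- Engine displacement up by 1 liter → predicted fuel efficiency decreases by 2.7341 mpg
- The effect is assumed constant over the observed range of x (linearity)
- The slope describes association in these data, not necessarily a causal effect

(β₀ = 36.6644 is the fitted value at x = 0 and is not part of the slope interpretation.)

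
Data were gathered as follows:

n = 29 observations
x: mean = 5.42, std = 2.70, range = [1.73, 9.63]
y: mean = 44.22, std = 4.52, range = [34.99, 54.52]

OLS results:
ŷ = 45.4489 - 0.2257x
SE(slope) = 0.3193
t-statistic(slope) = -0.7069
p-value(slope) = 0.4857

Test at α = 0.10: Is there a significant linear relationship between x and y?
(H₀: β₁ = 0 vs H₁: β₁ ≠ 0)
Since p-value = 0.4857 ≥ α = 0.10, fail to reject H₀ — the slope is not significantly different from 0.

Hypothesis test for the slope coefficient:

H₀: β₁ = 0 (no linear relationship)
H₁: β₁ ≠ 0 (linear relationship exists)

Test statistic: t = β̂₁ / SE(β̂₁) = -0.2257 / 0.3193 = -0.7069

p = 0.4857: how often a slope estimate this far from 0 (in SE units) would arise by chance if β₁ were truly 0.

Decision rule: reject H₀ if p-value < α.
p-value = 0.4857 ≥ α = 0.10 → fail to reject H₀.

There is not sufficient evidence at the 10% significance level to conclude that a linear relationship exists between x and y.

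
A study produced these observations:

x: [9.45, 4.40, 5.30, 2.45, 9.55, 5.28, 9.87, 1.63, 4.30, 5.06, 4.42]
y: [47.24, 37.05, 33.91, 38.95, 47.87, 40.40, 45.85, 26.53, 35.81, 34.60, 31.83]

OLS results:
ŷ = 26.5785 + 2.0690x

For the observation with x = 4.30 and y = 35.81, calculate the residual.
Residual = 0.3348

The residual is the difference between the actual value and the predicted value:

Residual = y - ŷ

Step 1: Calculate predicted value
ŷ = 26.5785 + 2.0690 × 4.30
ŷ = 35.4752

Step 2: Calculate residual
Residual = 35.81 - 35.4752
Residual = 0.3348

The residual is positive, so the observed y = 35.81 sits above the regression line (the line underestimates it by 0.3348).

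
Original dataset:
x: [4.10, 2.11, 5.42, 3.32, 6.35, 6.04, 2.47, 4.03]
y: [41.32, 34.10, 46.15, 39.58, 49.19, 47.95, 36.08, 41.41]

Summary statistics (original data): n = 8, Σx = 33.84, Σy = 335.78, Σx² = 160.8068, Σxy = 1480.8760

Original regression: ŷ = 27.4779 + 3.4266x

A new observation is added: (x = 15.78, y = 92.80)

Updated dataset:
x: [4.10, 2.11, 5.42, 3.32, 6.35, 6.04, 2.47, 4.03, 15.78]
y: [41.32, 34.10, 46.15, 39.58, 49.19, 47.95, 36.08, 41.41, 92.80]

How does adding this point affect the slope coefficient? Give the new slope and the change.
Adding the point moves β₁ from 3.4266 to 4.2744, i.e. it increases by 0.8478 (+24.7%).

The new point has HIGH LEVERAGE: x = 15.78 is far from the original mean x̄ = 33.84/8 ≈ 4.23 (original range [2.11, 6.35]).

Step 1: Update the sums with the new point (n goes from 8 to 9)
Σx  = 33.84 + 15.78 = 49.62
Σy  = 335.78 + 92.80 = 428.58
Σx² = 160.8068 + 15.78² = 160.8068 + 249.0084 = 409.8152
Σxy = 1480.8760 + 15.78×92.80 = 1480.8760 + 1464.3840 = 2945.2600

Step 2: Recompute the slope with b₁ = (nΣxy − ΣxΣy) / (nΣx² − (Σx)²)
Numerator   = 9×2945.2600 − 49.62×428.58 = 26507.3400 − 21266.1396 = 5241.2004
Denominator = 9×409.8152 − 49.62² = 3688.3368 − 2462.1444 = 1226.1924
b₁(new) = 5241.2004 / 1226.1924 = 4.2744

(Same formula on the original sums: (8×1480.8760 − 33.84×335.78) / (8×160.8068 − 33.84²) = 484.2128 / 141.3088 = 3.4266, matching the given fit.)

Step 3: Change in slope
Δβ₁ = 4.2744 − 3.4266 = +0.8478
Relative change = +0.8478 / 3.4266 × 100% = +24.7%
→ the slope increases when the point is added.

Because the point sits above the extension of the original line at a high-leverage x, it tilts the fit up.
In practice: investigate whether it comes from the same population as the rest of the sample; check such a point for data-entry or measurement error.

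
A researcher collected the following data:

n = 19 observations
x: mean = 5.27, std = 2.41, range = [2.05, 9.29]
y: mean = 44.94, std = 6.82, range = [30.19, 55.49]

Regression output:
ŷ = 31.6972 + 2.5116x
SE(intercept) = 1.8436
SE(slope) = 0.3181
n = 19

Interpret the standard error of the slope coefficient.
The slope 2.5116 is pinned down to within about ±0.3181 (one SE) by these data — relative uncertainty 12.7%, i.e. precise.

SE(β̂₁) = 0.3181 says: if we drew many samples of n = 19 from the same population and refit each time, the fitted slopes would scatter with a standard deviation of roughly 0.3181 around the true β₁.

Relative precision:
- SE / |β̂₁| = 0.3181 / 2.5116 = 12.7%
- Rule of thumb (under 20%: precise; 20% to under 50%: moderately precise; 50% or more: imprecise) → precise

Rough 95% range (±2 SE): 2.5116 ± 0.6362 → (1.8754, 3.1478).

What drives SE(β̂₁): more residual scatter → larger SE.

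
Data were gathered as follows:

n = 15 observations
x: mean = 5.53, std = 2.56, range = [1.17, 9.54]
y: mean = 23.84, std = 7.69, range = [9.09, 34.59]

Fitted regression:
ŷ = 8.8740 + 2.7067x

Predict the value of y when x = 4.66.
ŷ = 21.4872

Plug x = 4.66 into the fitted line:

ŷ = 8.8740 + 2.7067 × 4.66
ŷ = 8.8740 + 12.6132
ŷ = 21.4872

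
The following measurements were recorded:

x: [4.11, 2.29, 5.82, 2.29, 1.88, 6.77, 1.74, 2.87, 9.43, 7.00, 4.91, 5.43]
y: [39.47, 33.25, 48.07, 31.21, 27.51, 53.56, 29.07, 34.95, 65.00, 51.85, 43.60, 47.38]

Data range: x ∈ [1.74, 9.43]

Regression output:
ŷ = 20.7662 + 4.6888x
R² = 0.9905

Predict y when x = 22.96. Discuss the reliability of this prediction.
The equation gives ŷ = 128.4210; however x = 22.96 is 13.53 units above the observed range, so this extrapolated value should not be trusted.

Prediction calculation:
ŷ = 20.7662 + 4.6888 × 22.96
ŷ = 128.4210

Reliability:
- Data range: x ∈ [1.74, 9.43]
- Prediction point: x = 22.96 is 13.53 units above the observed range → this is EXTRAPOLATION, not interpolation

Why that matters here:
- Real relationships often flatten, saturate, or turn nonlinear at extremes
- The linear relationship may not hold outside the observed range

The R² = 0.9905 only validates the fit within [1.74, 9.43]; treat ŷ = 128.4210 with caution.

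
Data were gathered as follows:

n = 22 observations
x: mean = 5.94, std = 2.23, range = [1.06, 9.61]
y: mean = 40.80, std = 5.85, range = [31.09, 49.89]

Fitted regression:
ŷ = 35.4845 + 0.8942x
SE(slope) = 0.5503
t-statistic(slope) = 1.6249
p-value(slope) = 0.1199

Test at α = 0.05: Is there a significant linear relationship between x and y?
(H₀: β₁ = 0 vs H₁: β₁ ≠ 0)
p-value = 0.1199 ≥ α = 0.05, so we fail to reject H₀. The relationship is not significant.

Hypothesis test for the slope coefficient:

H₀: β₁ = 0 (no linear relationship)
H₁: β₁ ≠ 0 (linear relationship exists)

Test statistic: t = β̂₁ / SE(β̂₁) = 0.8942 / 0.5503 = 1.6249

The p-value (0.1199) is the probability, under H₀, of a t-statistic at least as extreme as |t| = 1.6249 (two-sided, df = n − 2 = 20).

Decision rule: reject H₀ if p-value < α.
p-value = 0.1199 ≥ α = 0.05 → fail to reject H₀.

Conclusion: the linear association between x and y is not significant at the 5% level.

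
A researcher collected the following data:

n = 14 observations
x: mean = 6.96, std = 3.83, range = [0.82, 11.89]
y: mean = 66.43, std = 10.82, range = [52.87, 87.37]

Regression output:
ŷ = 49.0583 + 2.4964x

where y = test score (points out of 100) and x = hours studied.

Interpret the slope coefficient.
An increase of one hour in study time is associated with a 2.4964 points increase in predicted test score.

β₁ = 2.4964 is the change in predicted test score (points) per additional hour of study time.

Interpretation:
- Study time up by 1 hour → predicted test score increases by 2.4964 points
- The effect is assumed constant over the observed range of x (linearity)
- The slope describes association in these data, not necessarily a causal effect

(β₀ = 49.0583 is the fitted value at x = 0 and is not part of the slope interpretation.)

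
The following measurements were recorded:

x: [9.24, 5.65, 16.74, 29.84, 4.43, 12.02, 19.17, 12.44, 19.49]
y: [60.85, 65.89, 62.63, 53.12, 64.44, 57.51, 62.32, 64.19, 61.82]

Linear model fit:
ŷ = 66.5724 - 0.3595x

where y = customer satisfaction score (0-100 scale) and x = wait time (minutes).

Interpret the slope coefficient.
For each additional minute of wait time, predicted satisfaction score decreases by approximately 0.3595 points.

β₁ = -0.3595 is the change in predicted satisfaction score (points) per additional minute of wait time.

Interpretation:
- Wait time up by 1 minute → predicted satisfaction score decreases by 0.3595 points
- This is a linear approximation: the same per-unit change is assumed across the whole observed x range

The intercept β₀ = 66.5724 is the predicted satisfaction score when wait time = 0; since the smallest observed x is 4.43, this is an extrapolation and mainly anchors the line.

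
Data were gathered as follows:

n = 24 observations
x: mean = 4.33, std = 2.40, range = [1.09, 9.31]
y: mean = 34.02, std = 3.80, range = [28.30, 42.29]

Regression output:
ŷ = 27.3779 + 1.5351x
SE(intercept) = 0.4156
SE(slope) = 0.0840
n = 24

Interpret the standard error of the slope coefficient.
The slope 1.5351 is pinned down to within about ±0.0840 (one SE) by these data — relative uncertainty 5.5%, i.e. precise.

SE(β̂₁) = 0.0840 says: if we drew many samples of n = 24 from the same population and refit each time, the fitted slopes would scatter with a standard deviation of roughly 0.0840 around the true β₁.

Relative precision:
- SE / |β̂₁| = 0.0840 / 1.5351 = 5.5%
- Rule of thumb (under 20%: precise; 20% to under 50%: moderately precise; 50% or more: imprecise) → precise

Link to the t-test: t = β̂₁ / SE(β̂₁) = 1.5351 / 0.0840 = 18.2750, the statistic for H₀: β₁ = 0.

What drives SE(β̂₁): larger n (here n = 24) → smaller SE; wider spread of x values → smaller SE.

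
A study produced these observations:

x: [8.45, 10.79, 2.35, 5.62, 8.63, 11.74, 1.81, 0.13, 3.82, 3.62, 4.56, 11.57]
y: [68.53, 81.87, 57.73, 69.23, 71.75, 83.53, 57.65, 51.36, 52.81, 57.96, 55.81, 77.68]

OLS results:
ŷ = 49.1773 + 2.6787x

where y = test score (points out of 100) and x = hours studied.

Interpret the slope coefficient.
An increase of one hour in study time is associated with a 2.6787 points increase in predicted test score.

The slope coefficient β₁ = 2.6787 represents the marginal effect of study time on test score.

Interpretation:
- Study time up by 1 hour → predicted test score increases by 2.6787 points
- The effect is assumed constant over the observed range of x (linearity)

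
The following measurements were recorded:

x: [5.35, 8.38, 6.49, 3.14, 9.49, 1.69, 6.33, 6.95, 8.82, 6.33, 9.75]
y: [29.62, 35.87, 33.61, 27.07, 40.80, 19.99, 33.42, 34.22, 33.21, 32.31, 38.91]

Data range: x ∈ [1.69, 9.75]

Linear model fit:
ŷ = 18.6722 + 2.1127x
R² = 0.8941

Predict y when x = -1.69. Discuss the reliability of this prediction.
ŷ = 15.1017 (extrapolation — x = -1.69 lies outside [1.69, 9.75], so reliability is low).

Prediction calculation:
ŷ = 18.6722 + 2.1127 × (-1.69)
ŷ = 15.1017

Reliability:
- Data range: x ∈ [1.69, 9.75]
- Prediction point: x = -1.69 is 3.38 units below the observed range → this is EXTRAPOLATION, not interpolation

Why that matters here:
- Real relationships often flatten, saturate, or turn nonlinear at extremes
- The standard error of prediction grows with (x − x̄)², and x = -1.69 is far from x̄ = 6.61
- The linear relationship may not hold outside the observed range

A defensible statement: 'if the linear trend continued to x = -1.69, y would be about 15.1017' — the premise is untested.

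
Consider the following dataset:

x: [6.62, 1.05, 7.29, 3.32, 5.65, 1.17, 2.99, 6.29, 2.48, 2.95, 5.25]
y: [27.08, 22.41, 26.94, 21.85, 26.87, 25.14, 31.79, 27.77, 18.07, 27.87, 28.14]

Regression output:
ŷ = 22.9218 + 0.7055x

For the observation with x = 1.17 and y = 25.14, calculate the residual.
Residual = 1.3928

The residual is the difference between the actual value and the predicted value:

Residual = y - ŷ

Step 1: Calculate predicted value
ŷ = 22.9218 + 0.7055 × 1.17
ŷ = 23.7472

Step 2: Calculate residual
Residual = 25.14 - 23.7472
Residual = 1.3928

Sign check: y > ŷ, so the point is above the line and the fit underestimates here.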